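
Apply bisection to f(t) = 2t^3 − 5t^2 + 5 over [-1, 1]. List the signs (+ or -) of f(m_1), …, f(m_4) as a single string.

+++-

midpoint 0: f = 5 > 0 → [-1, 0]
midpoint -0.5: f = 3.5 > 0 → [-1, -0.5]
midpoint -0.75: f = 1.34375 > 0 → [-1, -0.75]
midpoint -0.875: f = -0.168 < 0 → [-0.875, -0.75]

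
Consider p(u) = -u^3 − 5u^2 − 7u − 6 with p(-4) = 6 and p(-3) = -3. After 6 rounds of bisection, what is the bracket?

[-3.5, -3.484375]

u = -3.5 gives p = 0.125, positive; keep [-3.5, -3]
u = -3.25 gives p = -1.734375, negative; keep [-3.5, -3.25]
u = -3.375 gives p = -0.884766, negative; keep [-3.5, -3.375]
u = -3.4375 gives p = -0.4006, negative; keep [-3.5, -3.4375]
u = -3.46875 gives p = -0.1431, negative; keep [-3.5, -3.46875]
u = -3.484375 gives p = -0.0104, negative; keep [-3.5, -3.484375]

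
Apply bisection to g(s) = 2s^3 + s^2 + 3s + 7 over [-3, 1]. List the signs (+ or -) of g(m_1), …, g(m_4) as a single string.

+--+

m = -1, g(m) = 3 (+); new bracket [-3, -1]
m = -2, g(m) = -11 (−); new bracket [-2, -1]
m = -1.5, g(m) = -2 (−); new bracket [-1.5, -1]
m = -1.25, g(m) = 0.9062 (+); new bracket [-1.5, -1.25]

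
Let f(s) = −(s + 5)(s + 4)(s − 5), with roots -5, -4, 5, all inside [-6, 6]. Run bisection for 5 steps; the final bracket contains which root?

5

s = 0 gives f = 100, positive; keep [0, 6]
s = 3 gives f = 112, positive; keep [3, 6]
s = 4.5 gives f = 40.375, positive; keep [4.5, 6]
s = 5.25 gives f = -23.7031, negative; keep [4.5, 5.25]
s = 4.875 gives f = 10.9551, positive; keep [4.875, 5.25]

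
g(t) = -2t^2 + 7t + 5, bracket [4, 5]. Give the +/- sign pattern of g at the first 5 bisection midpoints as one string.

m = 4.5, g(m) = -4 (−); new bracket [4, 4.5]
m = 4.25, g(m) = -1.375 (−); new bracket [4, 4.25]
m = 4.125, g(m) = -0.15625 (−); new bracket [4, 4.125]
m = 4.0625, g(m) = 0.4297 (+); new bracket [4.0625, 4.125]
m = 4.09375, g(m) = 0.1387 (+); new bracket [4.09375, 4.125]

---++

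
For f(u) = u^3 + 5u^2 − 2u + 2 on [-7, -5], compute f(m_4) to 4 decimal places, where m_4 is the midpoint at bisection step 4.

1.9160

m = -6, f(m) = -22 (−); new bracket [-6, -5]
m = -5.5, f(m) = -2.125 (−); new bracket [-5.5, -5]
m = -5.25, f(m) = 5.609375 (+); new bracket [-5.5, -5.25]
m = -5.375, f(m) = 1.916 (+); new bracket [-5.5, -5.375]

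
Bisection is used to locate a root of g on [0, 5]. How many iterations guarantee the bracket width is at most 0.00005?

17

Width after n steps is 5/2^n. Need 2^n ≥ 5/0.00005 = 100000.
2^16 = 65536 < 100000 ≤ 2^17 = 131072, so n = 17.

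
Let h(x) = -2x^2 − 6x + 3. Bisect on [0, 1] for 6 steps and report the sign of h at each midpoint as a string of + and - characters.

-++-++

midpoint 0.5: h = -0.5 < 0 → [0, 0.5]
midpoint 0.25: h = 1.375 > 0 → [0.25, 0.5]
midpoint 0.375: h = 0.46875 > 0 → [0.375, 0.5]
midpoint 0.4375: h = -0.0078 < 0 → [0.375, 0.4375]
midpoint 0.40625: h = 0.2324 > 0 → [0.40625, 0.4375]
midpoint 0.421875: h = 0.1128 > 0 → [0.421875, 0.4375]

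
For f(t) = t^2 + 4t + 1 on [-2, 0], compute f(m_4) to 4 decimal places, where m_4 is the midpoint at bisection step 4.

-0.3594

t = -1 gives f = -2, negative; keep [-1, 0]
t = -0.5 gives f = -0.75, negative; keep [-0.5, 0]
t = -0.25 gives f = 0.0625, positive; keep [-0.5, -0.25]
t = -0.375 gives f = -0.3594, negative; keep [-0.375, -0.25]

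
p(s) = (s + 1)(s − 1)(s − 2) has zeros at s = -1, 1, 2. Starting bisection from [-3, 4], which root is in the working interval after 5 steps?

-1

s = 0.5 gives p = 1.125, positive; keep [-3, 0.5]
s = -1.25 gives p = -1.828125, negative; keep [-1.25, 0.5]
s = -0.375 gives p = 2.041016, positive; keep [-1.25, -0.375]
s = -0.8125 gives p = 0.9558, positive; keep [-1.25, -0.8125]
s = -1.03125 gives p = -0.1924, negative; keep [-1.03125, -0.8125]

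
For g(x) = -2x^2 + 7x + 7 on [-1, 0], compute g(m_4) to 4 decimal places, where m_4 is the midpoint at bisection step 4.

-0.0078

m = -0.5, g(m) = 3 (+); new bracket [-1, -0.5]
m = -0.75, g(m) = 0.625 (+); new bracket [-1, -0.75]
m = -0.875, g(m) = -0.65625 (−); new bracket [-0.875, -0.75]
m = -0.8125, g(m) = -0.0078 (−); new bracket [-0.8125, -0.75]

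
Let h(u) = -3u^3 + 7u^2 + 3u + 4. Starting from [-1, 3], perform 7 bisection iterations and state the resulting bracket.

h(1) = 11 > 0, so the root lies in [1, 3]
h(2) = 14 > 0, so the root lies in [2, 3]
h(2.5) = 8.375 > 0, so the root lies in [2.5, 3]
h(2.75) = 2.7969 > 0, so the root lies in [2.75, 3]
h(2.875) = -0.8066 < 0, so the root lies in [2.75, 2.875]
h(2.8125) = 1.0667 > 0, so the root lies in [2.8125, 2.875]
h(2.84375) = 0.1482 > 0, so the root lies in [2.84375, 2.875]

[2.84375, 2.875]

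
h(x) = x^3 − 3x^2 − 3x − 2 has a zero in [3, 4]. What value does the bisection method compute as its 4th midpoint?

3.9375

x = 3.5 gives h = -6.375, negative; keep [3.5, 4]
x = 3.75 gives h = -2.703125, negative; keep [3.75, 4]
x = 3.875 gives h = -0.486328, negative; keep [3.875, 4]
x = 3.9375 gives h = 0.7224, positive; keep [3.875, 3.9375]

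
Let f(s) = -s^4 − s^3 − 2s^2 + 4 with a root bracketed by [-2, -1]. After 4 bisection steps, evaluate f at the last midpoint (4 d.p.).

-0.1519

midpoint -1.5: f = -2.1875 < 0 → [-1.5, -1]
midpoint -1.25: f = 0.386719 > 0 → [-1.5, -1.25]
midpoint -1.375: f = -0.756104 < 0 → [-1.375, -1.25]
midpoint -1.3125: f = -0.1519 < 0 → [-1.3125, -1.25]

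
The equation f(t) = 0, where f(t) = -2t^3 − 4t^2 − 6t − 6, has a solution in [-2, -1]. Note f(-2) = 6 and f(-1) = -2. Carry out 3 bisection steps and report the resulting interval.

[-1.5, -1.375]

m = -1.5, f(m) = 0.75 (+); new bracket [-1.5, -1]
m = -1.25, f(m) = -0.84375 (−); new bracket [-1.5, -1.25]
m = -1.375, f(m) = -0.113281 (−); new bracket [-1.5, -1.375]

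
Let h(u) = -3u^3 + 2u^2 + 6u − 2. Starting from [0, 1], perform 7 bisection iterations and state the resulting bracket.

midpoint 0.5: h = 1.125 > 0 → [0, 0.5]
midpoint 0.25: h = -0.421875 < 0 → [0.25, 0.5]
midpoint 0.375: h = 0.373047 > 0 → [0.25, 0.375]
midpoint 0.3125: h = -0.0212 < 0 → [0.3125, 0.375]
midpoint 0.34375: h = 0.177 > 0 → [0.3125, 0.34375]
midpoint 0.328125: h = 0.0781 > 0 → [0.3125, 0.328125]
midpoint 0.3203125: h = 0.0285 > 0 → [0.3125, 0.3203125]

[0.3125, 0.3203125]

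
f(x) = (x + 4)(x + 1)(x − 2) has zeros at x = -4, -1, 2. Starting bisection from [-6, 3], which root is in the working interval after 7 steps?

f(-1.5) = 4.375 > 0, so the root lies in [-6, -1.5]
f(-3.75) = 3.953125 > 0, so the root lies in [-6, -3.75]
f(-4.875) = -23.310547 < 0, so the root lies in [-4.875, -3.75]
f(-4.3125) = -6.5344 < 0, so the root lies in [-4.3125, -3.75]
f(-4.03125) = -0.5713 < 0, so the root lies in [-4.03125, -3.75]
f(-3.890625) = 1.8624 > 0, so the root lies in [-4.03125, -3.890625]
f(-3.9609375) = 0.6895 > 0, so the root lies in [-4.03125, -3.9609375]

-4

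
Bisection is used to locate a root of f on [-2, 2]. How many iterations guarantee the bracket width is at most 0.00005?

17

Width after n steps is 4/2^n. Need 2^n ≥ 4/0.00005 = 80000.
2^16 = 65536 < 80000 ≤ 2^17 = 131072, so n = 17.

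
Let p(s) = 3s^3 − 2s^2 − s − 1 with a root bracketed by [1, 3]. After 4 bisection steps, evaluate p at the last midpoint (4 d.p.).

m = 2, p(m) = 13 (+); new bracket [1, 2]
m = 1.5, p(m) = 3.125 (+); new bracket [1, 1.5]
m = 1.25, p(m) = 0.484375 (+); new bracket [1, 1.25]
m = 1.125, p(m) = -0.3848 (−); new bracket [1.125, 1.25]

-0.3848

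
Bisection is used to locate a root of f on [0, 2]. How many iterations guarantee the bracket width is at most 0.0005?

12

Width after n steps is 2/2^n. Need 2^n ≥ 2/0.0005 = 4000.
2^11 = 2048 < 4000 ≤ 2^12 = 4096, so n = 12.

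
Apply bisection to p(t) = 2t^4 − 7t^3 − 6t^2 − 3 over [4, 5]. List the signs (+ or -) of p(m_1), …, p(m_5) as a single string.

++---

midpoint 4.5: p = 57.75 > 0 → [4, 4.5]
midpoint 4.25: p = 3.773438 > 0 → [4, 4.25]
midpoint 4.125: p = -17.356934 < 0 → [4.125, 4.25]
midpoint 4.1875: p = -7.2468 < 0 → [4.1875, 4.25]
midpoint 4.21875: p = -1.8529 < 0 → [4.21875, 4.25]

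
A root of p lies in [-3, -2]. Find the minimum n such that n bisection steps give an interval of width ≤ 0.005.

Width after n steps is 1/2^n. Need 2^n ≥ 1/0.005 = 200.
2^7 = 128 < 200 ≤ 2^8 = 256, so n = 8.

8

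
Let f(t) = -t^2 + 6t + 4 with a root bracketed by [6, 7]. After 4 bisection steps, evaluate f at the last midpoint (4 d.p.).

0.3086

t = 6.5 gives f = 0.75, positive; keep [6.5, 7]
t = 6.75 gives f = -1.0625, negative; keep [6.5, 6.75]
t = 6.625 gives f = -0.140625, negative; keep [6.5, 6.625]
t = 6.5625 gives f = 0.3086, positive; keep [6.5625, 6.625]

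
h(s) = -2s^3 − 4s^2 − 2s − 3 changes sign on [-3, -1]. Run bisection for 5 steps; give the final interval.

[-1.9375, -1.875]

m = -2, h(m) = 1 (+); new bracket [-2, -1]
m = -1.5, h(m) = -2.25 (−); new bracket [-2, -1.5]
m = -1.75, h(m) = -1.03125 (−); new bracket [-2, -1.75]
m = -1.875, h(m) = -0.1289 (−); new bracket [-2, -1.875]
m = -1.9375, h(m) = 0.4058 (+); new bracket [-1.9375, -1.875]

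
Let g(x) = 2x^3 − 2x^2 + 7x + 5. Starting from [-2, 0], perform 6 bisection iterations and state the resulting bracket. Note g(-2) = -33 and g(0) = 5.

m = -1, g(m) = -6 (−); new bracket [-1, 0]
m = -0.5, g(m) = 0.75 (+); new bracket [-1, -0.5]
m = -0.75, g(m) = -2.21875 (−); new bracket [-0.75, -0.5]
m = -0.625, g(m) = -0.6445 (−); new bracket [-0.625, -0.5]
m = -0.5625, g(m) = 0.0737 (+); new bracket [-0.625, -0.5625]
m = -0.59375, g(m) = -0.28 (−); new bracket [-0.59375, -0.5625]

[-0.59375, -0.5625]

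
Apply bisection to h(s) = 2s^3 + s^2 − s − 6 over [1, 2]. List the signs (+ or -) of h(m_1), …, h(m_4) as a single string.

midpoint 1.5: h = 1.5 > 0 → [1, 1.5]
midpoint 1.25: h = -1.78125 < 0 → [1.25, 1.5]
midpoint 1.375: h = -0.285156 < 0 → [1.375, 1.5]
midpoint 1.4375: h = 0.5698 > 0 → [1.375, 1.4375]

+--+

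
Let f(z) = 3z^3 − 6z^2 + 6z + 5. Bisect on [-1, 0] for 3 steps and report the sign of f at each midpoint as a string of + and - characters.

m = -0.5, f(m) = 0.125 (+); new bracket [-1, -0.5]
m = -0.75, f(m) = -4.140625 (−); new bracket [-0.75, -0.5]
m = -0.625, f(m) = -1.826172 (−); new bracket [-0.625, -0.5]

+--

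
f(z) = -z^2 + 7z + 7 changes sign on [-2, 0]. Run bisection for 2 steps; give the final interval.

midpoint -1: f = -1 < 0 → [-1, 0]
midpoint -0.5: f = 3.25 > 0 → [-1, -0.5]

[-1, -0.5]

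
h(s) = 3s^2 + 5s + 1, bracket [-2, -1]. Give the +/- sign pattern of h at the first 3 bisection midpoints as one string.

+--

m = -1.5, h(m) = 0.25 (+); new bracket [-1.5, -1]
m = -1.25, h(m) = -0.5625 (−); new bracket [-1.5, -1.25]
m = -1.375, h(m) = -0.203125 (−); new bracket [-1.5, -1.375]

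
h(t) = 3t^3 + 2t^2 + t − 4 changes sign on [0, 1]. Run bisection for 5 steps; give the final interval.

h(0.5) = -2.625 < 0, so the root lies in [0.5, 1]
h(0.75) = -0.859375 < 0, so the root lies in [0.75, 1]
h(0.875) = 0.416016 > 0, so the root lies in [0.75, 0.875]
h(0.8125) = -0.2581 < 0, so the root lies in [0.8125, 0.875]
h(0.84375) = 0.0696 > 0, so the root lies in [0.8125, 0.84375]

[0.8125, 0.84375]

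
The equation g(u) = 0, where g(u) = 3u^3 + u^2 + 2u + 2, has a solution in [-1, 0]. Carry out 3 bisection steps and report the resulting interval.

[-0.75, -0.625]

midpoint -0.5: g = 0.875 > 0 → [-1, -0.5]
midpoint -0.75: g = -0.203125 < 0 → [-0.75, -0.5]
midpoint -0.625: g = 0.408203 > 0 → [-0.75, -0.625]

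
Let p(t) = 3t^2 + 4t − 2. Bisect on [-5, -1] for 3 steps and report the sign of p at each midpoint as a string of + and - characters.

++-

p(-3) = 13 > 0, so the root lies in [-3, -1]
p(-2) = 2 > 0, so the root lies in [-2, -1]
p(-1.5) = -1.25 < 0, so the root lies in [-2, -1.5]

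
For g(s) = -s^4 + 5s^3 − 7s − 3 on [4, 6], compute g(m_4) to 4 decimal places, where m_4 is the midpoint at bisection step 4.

1.7244

s = 5 gives g = -38, negative; keep [4, 5]
s = 4.5 gives g = 11.0625, positive; keep [4.5, 5]
s = 4.75 gives g = -9.457031, negative; keep [4.5, 4.75]
s = 4.625 gives g = 1.7244, positive; keep [4.625, 4.75]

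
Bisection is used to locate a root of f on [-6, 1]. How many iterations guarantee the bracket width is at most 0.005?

11

Width after n steps is 7/2^n. Need 2^n ≥ 7/0.005 = 1400.
2^10 = 1024 < 1400 ≤ 2^11 = 2048, so n = 11.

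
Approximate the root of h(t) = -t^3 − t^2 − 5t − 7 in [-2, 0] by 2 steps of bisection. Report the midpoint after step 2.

m = -1, h(m) = -2 (−); new bracket [-2, -1]
m = -1.5, h(m) = 1.625 (+); new bracket [-1.5, -1]

-1.5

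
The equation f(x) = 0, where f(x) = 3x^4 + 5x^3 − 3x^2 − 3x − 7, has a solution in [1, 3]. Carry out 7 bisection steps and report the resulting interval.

[1.1875, 1.203125]

x = 2 gives f = 63, positive; keep [1, 2]
x = 1.5 gives f = 13.8125, positive; keep [1, 1.5]
x = 1.25 gives f = 1.652344, positive; keep [1, 1.25]
x = 1.125 gives f = -2.2473, negative; keep [1.125, 1.25]
x = 1.1875 gives f = -0.4545, negative; keep [1.1875, 1.25]
x = 1.21875 gives f = 0.5579, positive; keep [1.1875, 1.21875]
x = 1.203125 gives f = 0.0416, positive; keep [1.1875, 1.203125]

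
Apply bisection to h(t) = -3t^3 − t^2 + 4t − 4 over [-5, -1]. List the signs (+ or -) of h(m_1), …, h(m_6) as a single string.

++-+-+

m = -3, h(m) = 56 (+); new bracket [-3, -1]
m = -2, h(m) = 8 (+); new bracket [-2, -1]
m = -1.5, h(m) = -2.125 (−); new bracket [-2, -1.5]
m = -1.75, h(m) = 2.0156 (+); new bracket [-1.75, -1.5]
m = -1.625, h(m) = -0.2676 (−); new bracket [-1.75, -1.625]
m = -1.6875, h(m) = 0.8186 (+); new bracket [-1.6875, -1.625]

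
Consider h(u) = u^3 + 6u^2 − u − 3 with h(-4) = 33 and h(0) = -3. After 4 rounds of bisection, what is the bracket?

[-0.75, -0.5]

midpoint -2: h = 15 > 0 → [-2, 0]
midpoint -1: h = 3 > 0 → [-1, 0]
midpoint -0.5: h = -1.125 < 0 → [-1, -0.5]
midpoint -0.75: h = 0.7031 > 0 → [-0.75, -0.5]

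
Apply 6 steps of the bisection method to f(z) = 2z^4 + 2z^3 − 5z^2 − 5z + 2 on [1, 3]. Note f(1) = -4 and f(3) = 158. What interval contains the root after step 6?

[1.46875, 1.5]

m = 2, f(m) = 20 (+); new bracket [1, 2]
m = 1.5, f(m) = 0.125 (+); new bracket [1, 1.5]
m = 1.25, f(m) = -3.273438 (−); new bracket [1.25, 1.5]
m = 1.375, f(m) = -1.98 (−); new bracket [1.375, 1.5]
m = 1.4375, f(m) = -1.0385 (−); new bracket [1.4375, 1.5]
m = 1.46875, f(m) = -0.4858 (−); new bracket [1.46875, 1.5]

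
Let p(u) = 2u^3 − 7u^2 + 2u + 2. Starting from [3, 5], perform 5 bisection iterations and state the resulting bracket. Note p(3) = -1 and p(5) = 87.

[3.0625, 3.125]

p(4) = 26 > 0, so the root lies in [3, 4]
p(3.5) = 9 > 0, so the root lies in [3, 3.5]
p(3.25) = 3.21875 > 0, so the root lies in [3, 3.25]
p(3.125) = 0.9258 > 0, so the root lies in [3, 3.125]
p(3.0625) = -0.0815 < 0, so the root lies in [3.0625, 3.125]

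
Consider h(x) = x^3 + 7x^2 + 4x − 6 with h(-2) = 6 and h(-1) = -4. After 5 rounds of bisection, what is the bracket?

midpoint -1.5: h = 0.375 > 0 → [-1.5, -1]
midpoint -1.25: h = -2.015625 < 0 → [-1.5, -1.25]
midpoint -1.375: h = -0.865234 < 0 → [-1.5, -1.375]
midpoint -1.4375: h = -0.2556 < 0 → [-1.5, -1.4375]
midpoint -1.46875: h = 0.0572 > 0 → [-1.46875, -1.4375]

[-1.46875, -1.4375]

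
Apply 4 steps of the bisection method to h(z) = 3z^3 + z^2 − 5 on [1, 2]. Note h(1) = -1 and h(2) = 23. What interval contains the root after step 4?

z = 1.5 gives h = 7.375, positive; keep [1, 1.5]
z = 1.25 gives h = 2.421875, positive; keep [1, 1.25]
z = 1.125 gives h = 0.537109, positive; keep [1, 1.125]
z = 1.0625 gives h = -0.2727, negative; keep [1.0625, 1.125]

[1.0625, 1.125]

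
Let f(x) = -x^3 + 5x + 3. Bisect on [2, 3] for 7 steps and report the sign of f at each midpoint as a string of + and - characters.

-+++++-

m = 2.5, f(m) = -0.125 (−); new bracket [2, 2.5]
m = 2.25, f(m) = 2.859375 (+); new bracket [2.25, 2.5]
m = 2.375, f(m) = 1.478516 (+); new bracket [2.375, 2.5]
m = 2.4375, f(m) = 0.7053 (+); new bracket [2.4375, 2.5]
m = 2.46875, f(m) = 0.2974 (+); new bracket [2.46875, 2.5]
m = 2.484375, f(m) = 0.088 (+); new bracket [2.484375, 2.5]
m = 2.4921875, f(m) = -0.018 (−); new bracket [2.484375, 2.4921875]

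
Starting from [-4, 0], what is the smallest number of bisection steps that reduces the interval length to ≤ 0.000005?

Width after n steps is 4/2^n. Need 2^n ≥ 4/0.000005 = 800000.
2^19 = 524288 < 800000 ≤ 2^20 = 1048576, so n = 20.

20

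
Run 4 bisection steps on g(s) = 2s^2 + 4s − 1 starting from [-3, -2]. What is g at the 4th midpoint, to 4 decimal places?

-0.1797

m = -2.5, g(m) = 1.5 (+); new bracket [-2.5, -2]
m = -2.25, g(m) = 0.125 (+); new bracket [-2.25, -2]
m = -2.125, g(m) = -0.46875 (−); new bracket [-2.25, -2.125]
m = -2.1875, g(m) = -0.1797 (−); new bracket [-2.25, -2.1875]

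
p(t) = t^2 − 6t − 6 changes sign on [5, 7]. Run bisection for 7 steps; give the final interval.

[6.859375, 6.875]

t = 6 gives p = -6, negative; keep [6, 7]
t = 6.5 gives p = -2.75, negative; keep [6.5, 7]
t = 6.75 gives p = -0.9375, negative; keep [6.75, 7]
t = 6.875 gives p = 0.0156, positive; keep [6.75, 6.875]
t = 6.8125 gives p = -0.4648, negative; keep [6.8125, 6.875]
t = 6.84375 gives p = -0.2256, negative; keep [6.84375, 6.875]
t = 6.859375 gives p = -0.1052, negative; keep [6.859375, 6.875]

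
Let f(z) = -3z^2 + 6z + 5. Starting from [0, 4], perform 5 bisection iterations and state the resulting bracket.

f(2) = 5 > 0, so the root lies in [2, 4]
f(3) = -4 < 0, so the root lies in [2, 3]
f(2.5) = 1.25 > 0, so the root lies in [2.5, 3]
f(2.75) = -1.1875 < 0, so the root lies in [2.5, 2.75]
f(2.625) = 0.0781 > 0, so the root lies in [2.625, 2.75]

[2.625, 2.75]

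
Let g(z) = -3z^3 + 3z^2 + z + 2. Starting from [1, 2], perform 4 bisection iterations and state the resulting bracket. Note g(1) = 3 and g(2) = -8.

g(1.5) = 0.125 > 0, so the root lies in [1.5, 2]
g(1.75) = -3.140625 < 0, so the root lies in [1.5, 1.75]
g(1.625) = -1.326172 < 0, so the root lies in [1.5, 1.625]
g(1.5625) = -0.5574 < 0, so the root lies in [1.5, 1.5625]

[1.5, 1.5625]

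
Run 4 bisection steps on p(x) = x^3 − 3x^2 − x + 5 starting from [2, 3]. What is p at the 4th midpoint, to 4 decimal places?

0.0554

p(2.5) = -0.625 < 0, so the root lies in [2.5, 3]
p(2.75) = 0.359375 > 0, so the root lies in [2.5, 2.75]
p(2.625) = -0.208984 < 0, so the root lies in [2.625, 2.75]
p(2.6875) = 0.0554 > 0, so the root lies in [2.625, 2.6875]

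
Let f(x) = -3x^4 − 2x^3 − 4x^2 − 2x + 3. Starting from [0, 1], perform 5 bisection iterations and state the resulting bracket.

[0.53125, 0.5625]

midpoint 0.5: f = 0.5625 > 0 → [0.5, 1]
midpoint 0.75: f = -2.542969 < 0 → [0.5, 0.75]
midpoint 0.625: f = -0.758545 < 0 → [0.5, 0.625]
midpoint 0.5625: f = -0.0469 < 0 → [0.5, 0.5625]
midpoint 0.53125: f = 0.2698 > 0 → [0.53125, 0.5625]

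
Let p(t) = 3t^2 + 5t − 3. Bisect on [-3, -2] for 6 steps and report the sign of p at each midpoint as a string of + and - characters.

p(-2.5) = 3.25 > 0, so the root lies in [-2.5, -2]
p(-2.25) = 0.9375 > 0, so the root lies in [-2.25, -2]
p(-2.125) = -0.078125 < 0, so the root lies in [-2.25, -2.125]
p(-2.1875) = 0.418 > 0, so the root lies in [-2.1875, -2.125]
p(-2.15625) = 0.167 > 0, so the root lies in [-2.15625, -2.125]
p(-2.140625) = 0.0437 > 0, so the root lies in [-2.140625, -2.125]

++-+++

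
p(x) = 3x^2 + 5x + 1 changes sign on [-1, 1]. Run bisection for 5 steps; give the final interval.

[-0.25, -0.1875]

x = 0 gives p = 1, positive; keep [-1, 0]
x = -0.5 gives p = -0.75, negative; keep [-0.5, 0]
x = -0.25 gives p = -0.0625, negative; keep [-0.25, 0]
x = -0.125 gives p = 0.4219, positive; keep [-0.25, -0.125]
x = -0.1875 gives p = 0.168, positive; keep [-0.25, -0.1875]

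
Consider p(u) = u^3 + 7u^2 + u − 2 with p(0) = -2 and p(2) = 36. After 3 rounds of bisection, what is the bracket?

[0.25, 0.5]

midpoint 1: p = 7 > 0 → [0, 1]
midpoint 0.5: p = 0.375 > 0 → [0, 0.5]
midpoint 0.25: p = -1.296875 < 0 → [0.25, 0.5]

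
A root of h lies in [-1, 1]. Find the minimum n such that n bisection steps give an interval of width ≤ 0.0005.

Width after n steps is 2/2^n. Need 2^n ≥ 2/0.0005 = 4000.
2^11 = 2048 < 4000 ≤ 2^12 = 4096, so n = 12.

12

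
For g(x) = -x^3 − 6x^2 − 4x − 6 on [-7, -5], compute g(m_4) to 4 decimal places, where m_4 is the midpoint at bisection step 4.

m = -6, g(m) = 18 (+); new bracket [-6, -5]
m = -5.5, g(m) = 0.875 (+); new bracket [-5.5, -5]
m = -5.25, g(m) = -5.671875 (−); new bracket [-5.5, -5.25]
m = -5.375, g(m) = -2.5566 (−); new bracket [-5.5, -5.375]

-2.5566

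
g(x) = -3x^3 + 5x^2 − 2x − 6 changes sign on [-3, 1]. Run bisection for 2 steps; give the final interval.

[-1, 0]

g(-1) = 4 > 0, so the root lies in [-1, 1]
g(0) = -6 < 0, so the root lies in [-1, 0]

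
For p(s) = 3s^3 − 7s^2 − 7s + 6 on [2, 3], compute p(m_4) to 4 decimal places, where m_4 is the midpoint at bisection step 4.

p(2.5) = -8.375 < 0, so the root lies in [2.5, 3]
p(2.75) = -3.796875 < 0, so the root lies in [2.75, 3]
p(2.875) = -0.693359 < 0, so the root lies in [2.875, 3]
p(2.9375) = 1.0774 > 0, so the root lies in [2.875, 2.9375]

1.0774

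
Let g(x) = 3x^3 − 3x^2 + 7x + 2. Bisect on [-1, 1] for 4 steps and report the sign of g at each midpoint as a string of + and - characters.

midpoint 0: g = 2 > 0 → [-1, 0]
midpoint -0.5: g = -2.625 < 0 → [-0.5, 0]
midpoint -0.25: g = 0.015625 > 0 → [-0.5, -0.25]
midpoint -0.375: g = -1.2051 < 0 → [-0.375, -0.25]

+-+-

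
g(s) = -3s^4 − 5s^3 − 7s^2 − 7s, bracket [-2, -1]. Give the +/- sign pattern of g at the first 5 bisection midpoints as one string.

g(-1.5) = -3.5625 < 0, so the root lies in [-1.5, -1]
g(-1.25) = 0.253906 > 0, so the root lies in [-1.5, -1.25]
g(-1.375) = -1.334717 < 0, so the root lies in [-1.375, -1.25]
g(-1.3125) = -0.4688 < 0, so the root lies in [-1.3125, -1.25]
g(-1.28125) = -0.0905 < 0, so the root lies in [-1.28125, -1.25]

-+---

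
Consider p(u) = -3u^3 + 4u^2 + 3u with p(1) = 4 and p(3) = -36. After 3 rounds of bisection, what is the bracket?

u = 2 gives p = -2, negative; keep [1, 2]
u = 1.5 gives p = 3.375, positive; keep [1.5, 2]
u = 1.75 gives p = 1.421875, positive; keep [1.75, 2]

[1.75, 2]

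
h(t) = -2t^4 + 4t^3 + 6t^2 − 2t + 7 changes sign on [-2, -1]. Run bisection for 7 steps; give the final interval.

t = -1.5 gives h = -0.125, negative; keep [-1.5, -1]
t = -1.25 gives h = 6.179688, positive; keep [-1.5, -1.25]
t = -1.375 gives h = 3.546387, positive; keep [-1.5, -1.375]
t = -1.4375 gives h = 1.8515, positive; keep [-1.5, -1.4375]
t = -1.46875 gives h = 0.8999, positive; keep [-1.5, -1.46875]
t = -1.484375 gives h = 0.3968, positive; keep [-1.5, -1.484375]
t = -1.4921875 gives h = 0.1383, positive; keep [-1.5, -1.4921875]

[-1.5, -1.4921875]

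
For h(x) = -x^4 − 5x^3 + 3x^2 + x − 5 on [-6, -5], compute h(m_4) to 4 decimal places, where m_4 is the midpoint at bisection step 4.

7.9260

x = -5.5 gives h = -2.9375, negative; keep [-5.5, -5]
x = -5.25 gives h = 36.261719, positive; keep [-5.5, -5.25]
x = -5.375 gives h = 18.064209, positive; keep [-5.5, -5.375]
x = -5.4375 gives h = 7.926, positive; keep [-5.5, -5.4375]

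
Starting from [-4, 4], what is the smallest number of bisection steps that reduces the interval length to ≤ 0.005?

11

Width after n steps is 8/2^n. Need 2^n ≥ 8/0.005 = 1600.
2^10 = 1024 < 1600 ≤ 2^11 = 2048, so n = 11.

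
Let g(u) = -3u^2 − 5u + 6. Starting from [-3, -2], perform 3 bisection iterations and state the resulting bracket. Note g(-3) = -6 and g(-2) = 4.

[-2.5, -2.375]

m = -2.5, g(m) = -0.25 (−); new bracket [-2.5, -2]
m = -2.25, g(m) = 2.0625 (+); new bracket [-2.5, -2.25]
m = -2.375, g(m) = 0.953125 (+); new bracket [-2.5, -2.375]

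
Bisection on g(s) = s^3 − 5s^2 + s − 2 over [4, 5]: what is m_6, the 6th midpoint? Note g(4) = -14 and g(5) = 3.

4.890625

m = 4.5, g(m) = -7.625 (−); new bracket [4.5, 5]
m = 4.75, g(m) = -2.890625 (−); new bracket [4.75, 5]
m = 4.875, g(m) = -0.095703 (−); new bracket [4.875, 5]
m = 4.9375, g(m) = 1.4138 (+); new bracket [4.875, 4.9375]
m = 4.90625, g(m) = 0.6496 (+); new bracket [4.875, 4.90625]
m = 4.890625, g(m) = 0.2746 (+); new bracket [4.875, 4.890625]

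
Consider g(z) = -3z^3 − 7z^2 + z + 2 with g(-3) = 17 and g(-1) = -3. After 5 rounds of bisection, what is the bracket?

[-2.375, -2.3125]

midpoint -2: g = -4 < 0 → [-3, -2]
midpoint -2.5: g = 2.625 > 0 → [-2.5, -2]
midpoint -2.25: g = -1.515625 < 0 → [-2.5, -2.25]
midpoint -2.375: g = 0.3301 > 0 → [-2.375, -2.25]
midpoint -2.3125: g = -0.6467 < 0 → [-2.375, -2.3125]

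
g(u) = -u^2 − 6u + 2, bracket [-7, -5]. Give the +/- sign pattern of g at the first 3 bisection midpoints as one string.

midpoint -6: g = 2 > 0 → [-7, -6]
midpoint -6.5: g = -1.25 < 0 → [-6.5, -6]
midpoint -6.25: g = 0.4375 > 0 → [-6.5, -6.25]

+-+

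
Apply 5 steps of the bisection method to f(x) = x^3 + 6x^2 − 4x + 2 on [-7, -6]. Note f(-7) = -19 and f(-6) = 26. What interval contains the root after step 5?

f(-6.5) = 6.875 > 0, so the root lies in [-7, -6.5]
f(-6.75) = -5.171875 < 0, so the root lies in [-6.75, -6.5]
f(-6.625) = 1.068359 > 0, so the root lies in [-6.75, -6.625]
f(-6.6875) = -1.9968 < 0, so the root lies in [-6.6875, -6.625]
f(-6.65625) = -0.4506 < 0, so the root lies in [-6.65625, -6.625]

[-6.65625, -6.625]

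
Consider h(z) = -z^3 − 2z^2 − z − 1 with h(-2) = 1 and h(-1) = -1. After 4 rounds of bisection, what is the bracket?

midpoint -1.5: h = -0.625 < 0 → [-2, -1.5]
midpoint -1.75: h = -0.015625 < 0 → [-2, -1.75]
midpoint -1.875: h = 0.435547 > 0 → [-1.875, -1.75]
midpoint -1.8125: h = 0.1965 > 0 → [-1.8125, -1.75]

[-1.8125, -1.75]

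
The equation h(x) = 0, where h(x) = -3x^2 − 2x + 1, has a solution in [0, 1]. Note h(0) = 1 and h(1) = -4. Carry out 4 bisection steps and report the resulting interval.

[0.3125, 0.375]

x = 0.5 gives h = -0.75, negative; keep [0, 0.5]
x = 0.25 gives h = 0.3125, positive; keep [0.25, 0.5]
x = 0.375 gives h = -0.171875, negative; keep [0.25, 0.375]
x = 0.3125 gives h = 0.082, positive; keep [0.3125, 0.375]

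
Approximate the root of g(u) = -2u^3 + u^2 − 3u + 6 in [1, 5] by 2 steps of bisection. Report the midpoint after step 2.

2

midpoint 3: g = -48 < 0 → [1, 3]
midpoint 2: g = -12 < 0 → [1, 2]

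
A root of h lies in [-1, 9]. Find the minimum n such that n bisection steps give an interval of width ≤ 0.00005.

18

Width after n steps is 10/2^n. Need 2^n ≥ 10/0.00005 = 200000.
2^17 = 131072 < 200000 ≤ 2^18 = 262144, so n = 18.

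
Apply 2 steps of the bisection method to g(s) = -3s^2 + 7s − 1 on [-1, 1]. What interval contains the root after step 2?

[0, 0.5]

s = 0 gives g = -1, negative; keep [0, 1]
s = 0.5 gives g = 1.75, positive; keep [0, 0.5]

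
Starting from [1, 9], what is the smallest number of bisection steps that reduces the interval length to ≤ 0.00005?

18

Width after n steps is 8/2^n. Need 2^n ≥ 8/0.00005 = 160000.
2^17 = 131072 < 160000 ≤ 2^18 = 262144, so n = 18.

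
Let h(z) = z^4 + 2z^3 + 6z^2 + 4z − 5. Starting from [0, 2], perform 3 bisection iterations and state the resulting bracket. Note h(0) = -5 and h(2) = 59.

midpoint 1: h = 8 > 0 → [0, 1]
midpoint 0.5: h = -1.1875 < 0 → [0.5, 1]
midpoint 0.75: h = 2.535156 > 0 → [0.5, 0.75]

[0.5, 0.75]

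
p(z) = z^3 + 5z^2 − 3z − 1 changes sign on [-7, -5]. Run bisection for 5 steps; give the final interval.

z = -6 gives p = -19, negative; keep [-6, -5]
z = -5.5 gives p = 0.375, positive; keep [-6, -5.5]
z = -5.75 gives p = -8.546875, negative; keep [-5.75, -5.5]
z = -5.625 gives p = -3.9004, negative; keep [-5.625, -5.5]
z = -5.5625 gives p = -1.717, negative; keep [-5.5625, -5.5]

[-5.5625, -5.5]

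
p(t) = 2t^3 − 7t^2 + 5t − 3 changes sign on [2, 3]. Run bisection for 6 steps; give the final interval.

[2.796875, 2.8125]

midpoint 2.5: p = -3 < 0 → [2.5, 3]
midpoint 2.75: p = -0.59375 < 0 → [2.75, 3]
midpoint 2.875: p = 1.042969 > 0 → [2.75, 2.875]
midpoint 2.8125: p = 0.186 > 0 → [2.75, 2.8125]
midpoint 2.78125: p = -0.2133 < 0 → [2.78125, 2.8125]
midpoint 2.796875: p = -0.016 < 0 → [2.796875, 2.8125]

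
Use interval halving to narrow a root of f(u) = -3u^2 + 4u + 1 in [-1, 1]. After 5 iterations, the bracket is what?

[-0.25, -0.1875]

m = 0, f(m) = 1 (+); new bracket [-1, 0]
m = -0.5, f(m) = -1.75 (−); new bracket [-0.5, 0]
m = -0.25, f(m) = -0.1875 (−); new bracket [-0.25, 0]
m = -0.125, f(m) = 0.4531 (+); new bracket [-0.25, -0.125]
m = -0.1875, f(m) = 0.1445 (+); new bracket [-0.25, -0.1875]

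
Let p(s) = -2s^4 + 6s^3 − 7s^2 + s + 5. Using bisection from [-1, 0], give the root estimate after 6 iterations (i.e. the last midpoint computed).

-0.609375

midpoint -0.5: p = 1.875 > 0 → [-1, -0.5]
midpoint -0.75: p = -2.851562 < 0 → [-0.75, -0.5]
midpoint -0.625: p = -0.129395 < 0 → [-0.625, -0.5]
midpoint -0.5625: p = 0.9546 > 0 → [-0.625, -0.5625]
midpoint -0.59375: p = 0.434 > 0 → [-0.625, -0.59375]
midpoint -0.609375: p = 0.1578 > 0 → [-0.625, -0.609375]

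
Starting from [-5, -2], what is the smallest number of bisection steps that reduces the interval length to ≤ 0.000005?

Width after n steps is 3/2^n. Need 2^n ≥ 3/0.000005 = 600000.
2^19 = 524288 < 600000 ≤ 2^20 = 1048576, so n = 20.

20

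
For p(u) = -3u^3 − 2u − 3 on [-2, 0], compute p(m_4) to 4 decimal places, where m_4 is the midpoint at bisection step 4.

0.7598

midpoint -1: p = 2 > 0 → [-1, 0]
midpoint -0.5: p = -1.625 < 0 → [-1, -0.5]
midpoint -0.75: p = -0.234375 < 0 → [-1, -0.75]
midpoint -0.875: p = 0.7598 > 0 → [-0.875, -0.75]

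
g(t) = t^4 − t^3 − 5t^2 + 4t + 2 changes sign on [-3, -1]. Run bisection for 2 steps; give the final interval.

midpoint -2: g = -2 < 0 → [-3, -2]
midpoint -2.5: g = 15.4375 > 0 → [-2.5, -2]

[-2.5, -2]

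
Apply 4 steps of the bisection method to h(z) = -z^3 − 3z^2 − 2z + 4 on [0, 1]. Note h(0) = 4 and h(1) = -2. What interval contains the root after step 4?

[0.75, 0.8125]

m = 0.5, h(m) = 2.125 (+); new bracket [0.5, 1]
m = 0.75, h(m) = 0.390625 (+); new bracket [0.75, 1]
m = 0.875, h(m) = -0.716797 (−); new bracket [0.75, 0.875]
m = 0.8125, h(m) = -0.1418 (−); new bracket [0.75, 0.8125]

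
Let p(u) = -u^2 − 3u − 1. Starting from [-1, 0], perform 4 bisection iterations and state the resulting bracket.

u = -0.5 gives p = 0.25, positive; keep [-0.5, 0]
u = -0.25 gives p = -0.3125, negative; keep [-0.5, -0.25]
u = -0.375 gives p = -0.015625, negative; keep [-0.5, -0.375]
u = -0.4375 gives p = 0.1211, positive; keep [-0.4375, -0.375]

[-0.4375, -0.375]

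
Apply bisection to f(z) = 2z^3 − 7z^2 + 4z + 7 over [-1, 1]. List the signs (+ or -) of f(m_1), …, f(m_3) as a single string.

++-

f(0) = 7 > 0, so the root lies in [-1, 0]
f(-0.5) = 3 > 0, so the root lies in [-1, -0.5]
f(-0.75) = -0.78125 < 0, so the root lies in [-0.75, -0.5]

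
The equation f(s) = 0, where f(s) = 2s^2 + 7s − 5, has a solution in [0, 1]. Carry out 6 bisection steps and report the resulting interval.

m = 0.5, f(m) = -1 (−); new bracket [0.5, 1]
m = 0.75, f(m) = 1.375 (+); new bracket [0.5, 0.75]
m = 0.625, f(m) = 0.15625 (+); new bracket [0.5, 0.625]
m = 0.5625, f(m) = -0.4297 (−); new bracket [0.5625, 0.625]
m = 0.59375, f(m) = -0.1387 (−); new bracket [0.59375, 0.625]
m = 0.609375, f(m) = 0.0083 (+); new bracket [0.59375, 0.609375]

[0.59375, 0.609375]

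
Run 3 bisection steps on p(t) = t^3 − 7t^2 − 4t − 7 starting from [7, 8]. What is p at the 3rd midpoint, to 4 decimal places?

-1.1621

m = 7.5, p(m) = -8.875 (−); new bracket [7.5, 8]
m = 7.75, p(m) = 7.046875 (+); new bracket [7.5, 7.75]
m = 7.625, p(m) = -1.162109 (−); new bracket [7.625, 7.75]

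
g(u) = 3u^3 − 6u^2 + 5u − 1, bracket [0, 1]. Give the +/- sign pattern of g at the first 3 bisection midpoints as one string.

g(0.5) = 0.375 > 0, so the root lies in [0, 0.5]
g(0.25) = -0.078125 < 0, so the root lies in [0.25, 0.5]
g(0.375) = 0.189453 > 0, so the root lies in [0.25, 0.375]

+-+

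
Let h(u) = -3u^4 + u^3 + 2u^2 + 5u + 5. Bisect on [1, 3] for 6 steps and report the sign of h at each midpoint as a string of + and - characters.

-+-+-+

midpoint 2: h = -17 < 0 → [1, 2]
midpoint 1.5: h = 5.1875 > 0 → [1.5, 2]
midpoint 1.75: h = -2.902344 < 0 → [1.5, 1.75]
midpoint 1.625: h = 1.7786 > 0 → [1.625, 1.75]
midpoint 1.6875: h = -0.3892 < 0 → [1.625, 1.6875]
midpoint 1.65625: h = 0.7361 > 0 → [1.65625, 1.6875]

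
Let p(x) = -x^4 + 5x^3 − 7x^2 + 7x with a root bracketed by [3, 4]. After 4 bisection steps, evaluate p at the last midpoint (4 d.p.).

1.0915

m = 3.5, p(m) = 3.0625 (+); new bracket [3.5, 4]
m = 3.75, p(m) = -6.269531 (−); new bracket [3.5, 3.75]
m = 3.625, p(m) = -1.111572 (−); new bracket [3.5, 3.625]
m = 3.5625, p(m) = 1.0915 (+); new bracket [3.5625, 3.625]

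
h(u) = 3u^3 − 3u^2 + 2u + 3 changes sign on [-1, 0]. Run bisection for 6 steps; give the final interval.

u = -0.5 gives h = 0.875, positive; keep [-1, -0.5]
u = -0.75 gives h = -1.453125, negative; keep [-0.75, -0.5]
u = -0.625 gives h = -0.154297, negative; keep [-0.625, -0.5]
u = -0.5625 gives h = 0.3918, positive; keep [-0.625, -0.5625]
u = -0.59375 gives h = 0.1269, positive; keep [-0.625, -0.59375]
u = -0.609375 gives h = -0.0116, negative; keep [-0.609375, -0.59375]

[-0.609375, -0.59375]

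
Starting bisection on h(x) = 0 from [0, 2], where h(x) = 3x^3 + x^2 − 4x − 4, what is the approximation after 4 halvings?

1.375

midpoint 1: h = -4 < 0 → [1, 2]
midpoint 1.5: h = 2.375 > 0 → [1, 1.5]
midpoint 1.25: h = -1.578125 < 0 → [1.25, 1.5]
midpoint 1.375: h = 0.1895 > 0 → [1.25, 1.375]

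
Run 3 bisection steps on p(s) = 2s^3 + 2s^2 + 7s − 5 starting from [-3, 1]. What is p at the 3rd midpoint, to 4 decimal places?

m = -1, p(m) = -12 (−); new bracket [-1, 1]
m = 0, p(m) = -5 (−); new bracket [0, 1]
m = 0.5, p(m) = -0.75 (−); new bracket [0.5, 1]

-0.7500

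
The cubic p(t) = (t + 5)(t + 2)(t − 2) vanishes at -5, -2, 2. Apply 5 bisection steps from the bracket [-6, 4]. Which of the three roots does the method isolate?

2

m = -1, p(m) = -12 (−); new bracket [-1, 4]
m = 1.5, p(m) = -11.375 (−); new bracket [1.5, 4]
m = 2.75, p(m) = 27.609375 (+); new bracket [1.5, 2.75]
m = 2.125, p(m) = 3.6738 (+); new bracket [1.5, 2.125]
m = 1.8125, p(m) = -4.8699 (−); new bracket [1.8125, 2.125]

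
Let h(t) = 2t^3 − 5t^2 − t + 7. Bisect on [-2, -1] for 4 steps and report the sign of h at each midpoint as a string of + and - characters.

h(-1.5) = -9.5 < 0, so the root lies in [-1.5, -1]
h(-1.25) = -3.46875 < 0, so the root lies in [-1.25, -1]
h(-1.125) = -1.050781 < 0, so the root lies in [-1.125, -1]
h(-1.0625) = 0.019 > 0, so the root lies in [-1.125, -1.0625]

---+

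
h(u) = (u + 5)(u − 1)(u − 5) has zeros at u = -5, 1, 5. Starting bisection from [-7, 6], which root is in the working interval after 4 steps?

-5

h(-0.5) = 37.125 > 0, so the root lies in [-7, -0.5]
h(-3.75) = 51.953125 > 0, so the root lies in [-7, -3.75]
h(-5.375) = -24.802734 < 0, so the root lies in [-5.375, -3.75]
h(-4.5625) = 23.2712 > 0, so the root lies in [-5.375, -4.5625]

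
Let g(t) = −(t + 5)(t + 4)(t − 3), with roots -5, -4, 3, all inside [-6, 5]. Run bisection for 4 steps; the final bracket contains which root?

3

midpoint -0.5: g = 55.125 > 0 → [-0.5, 5]
midpoint 2.25: g = 33.984375 > 0 → [2.25, 5]
midpoint 3.625: g = -41.103516 < 0 → [2.25, 3.625]
midpoint 2.9375: g = 3.4417 > 0 → [2.9375, 3.625]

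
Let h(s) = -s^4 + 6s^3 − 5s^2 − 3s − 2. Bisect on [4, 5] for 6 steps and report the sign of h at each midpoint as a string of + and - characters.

midpoint 4.5: h = 19.9375 > 0 → [4.5, 5]
midpoint 4.75: h = 4.902344 > 0 → [4.75, 5]
midpoint 4.875: h = -5.113525 < 0 → [4.75, 4.875]
midpoint 4.8125: h = 0.1184 > 0 → [4.8125, 4.875]
midpoint 4.84375: h = -2.4404 < 0 → [4.8125, 4.84375]
midpoint 4.828125: h = -1.1468 < 0 → [4.8125, 4.828125]

++-+--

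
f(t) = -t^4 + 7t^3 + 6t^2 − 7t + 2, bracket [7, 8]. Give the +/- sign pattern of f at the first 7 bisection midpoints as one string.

+-+-+-+

t = 7.5 gives f = 76.0625, positive; keep [7.5, 8]
t = 7.75 gives f = -40.988281, negative; keep [7.5, 7.75]
t = 7.625 gives f = 20.392334, positive; keep [7.625, 7.75]
t = 7.6875 gives f = -9.5669, negative; keep [7.625, 7.6875]
t = 7.65625 gives f = 5.5933, positive; keep [7.65625, 7.6875]
t = 7.671875 gives f = -1.9414, negative; keep [7.65625, 7.671875]
t = 7.6640625 gives f = 1.8373, positive; keep [7.6640625, 7.671875]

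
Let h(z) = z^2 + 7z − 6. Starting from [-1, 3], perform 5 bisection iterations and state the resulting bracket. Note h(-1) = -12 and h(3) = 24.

h(1) = 2 > 0, so the root lies in [-1, 1]
h(0) = -6 < 0, so the root lies in [0, 1]
h(0.5) = -2.25 < 0, so the root lies in [0.5, 1]
h(0.75) = -0.1875 < 0, so the root lies in [0.75, 1]
h(0.875) = 0.8906 > 0, so the root lies in [0.75, 0.875]

[0.75, 0.875]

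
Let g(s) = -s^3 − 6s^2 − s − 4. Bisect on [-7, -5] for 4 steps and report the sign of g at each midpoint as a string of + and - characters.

+---

s = -6 gives g = 2, positive; keep [-6, -5]
s = -5.5 gives g = -13.625, negative; keep [-6, -5.5]
s = -5.75 gives g = -6.515625, negative; keep [-6, -5.75]
s = -5.875 gives g = -2.4395, negative; keep [-6, -5.875]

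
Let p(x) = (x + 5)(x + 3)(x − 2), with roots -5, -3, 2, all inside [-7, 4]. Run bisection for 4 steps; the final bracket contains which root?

2

p(-1.5) = -18.375 < 0, so the root lies in [-1.5, 4]
p(1.25) = -19.921875 < 0, so the root lies in [1.25, 4]
p(2.625) = 26.806641 > 0, so the root lies in [1.25, 2.625]
p(1.9375) = -2.1409 < 0, so the root lies in [1.9375, 2.625]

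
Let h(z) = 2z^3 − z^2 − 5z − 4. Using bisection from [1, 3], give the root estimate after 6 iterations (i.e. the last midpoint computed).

2.09375

h(2) = -2 < 0, so the root lies in [2, 3]
h(2.5) = 8.5 > 0, so the root lies in [2, 2.5]
h(2.25) = 2.46875 > 0, so the root lies in [2, 2.25]
h(2.125) = 0.0508 > 0, so the root lies in [2, 2.125]
h(2.0625) = -1.019 < 0, so the root lies in [2.0625, 2.125]
h(2.09375) = -0.4954 < 0, so the root lies in [2.09375, 2.125]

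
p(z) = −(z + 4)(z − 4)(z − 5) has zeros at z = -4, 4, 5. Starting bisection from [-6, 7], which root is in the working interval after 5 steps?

m = 0.5, p(m) = -70.875 (−); new bracket [-6, 0.5]
m = -2.75, p(m) = -65.390625 (−); new bracket [-6, -2.75]
m = -4.375, p(m) = 29.443359 (+); new bracket [-4.375, -2.75]
m = -3.5625, p(m) = -28.3298 (−); new bracket [-4.375, -3.5625]
m = -3.96875, p(m) = -2.2334 (−); new bracket [-4.375, -3.96875]

-4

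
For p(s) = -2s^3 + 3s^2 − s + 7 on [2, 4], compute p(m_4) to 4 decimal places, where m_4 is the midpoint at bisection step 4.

-0.7695

p(3) = -23 < 0, so the root lies in [2, 3]
p(2.5) = -8 < 0, so the root lies in [2, 2.5]
p(2.25) = -2.84375 < 0, so the root lies in [2, 2.25]
p(2.125) = -0.7695 < 0, so the root lies in [2, 2.125]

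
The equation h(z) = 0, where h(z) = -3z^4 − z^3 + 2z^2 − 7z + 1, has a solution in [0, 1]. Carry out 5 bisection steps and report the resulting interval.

[0.125, 0.15625]

midpoint 0.5: h = -2.3125 < 0 → [0, 0.5]
midpoint 0.25: h = -0.652344 < 0 → [0, 0.25]
midpoint 0.125: h = 0.153564 > 0 → [0.125, 0.25]
midpoint 0.1875: h = -0.2525 < 0 → [0.125, 0.1875]
midpoint 0.15625: h = -0.0505 < 0 → [0.125, 0.15625]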